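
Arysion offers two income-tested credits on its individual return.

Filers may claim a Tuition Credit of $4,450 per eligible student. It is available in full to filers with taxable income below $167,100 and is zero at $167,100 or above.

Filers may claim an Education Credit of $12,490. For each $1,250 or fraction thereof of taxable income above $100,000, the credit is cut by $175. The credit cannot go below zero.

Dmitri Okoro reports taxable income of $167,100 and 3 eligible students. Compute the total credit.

Tuition Credit: base = 3 × $4,450 = $13,350. $167,100 meets or exceeds the $167,100 cutoff, so the credit is $0.
Education Credit: income exceeds $100,000 by $67,100, which is 54 full-or-partial $1,250 increments; reduction = 54 × $175 = $9,450, leaving $3,040.
Total: $0 + $3,040 = $3,040.

$3,040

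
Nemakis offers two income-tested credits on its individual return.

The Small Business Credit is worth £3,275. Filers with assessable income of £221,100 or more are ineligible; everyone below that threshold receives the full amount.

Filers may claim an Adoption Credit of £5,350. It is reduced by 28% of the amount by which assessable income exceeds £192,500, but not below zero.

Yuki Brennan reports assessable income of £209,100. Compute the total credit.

Small Business Credit: £209,100 is below the £221,100 cutoff, so the full £3,275 applies.
Adoption Credit: 28% of the £16,600 excess over £192,500 is £4,648; credit = £5,350 − £4,648 = £702.
Total: £3,275 + £702 = £3,977.

£3,977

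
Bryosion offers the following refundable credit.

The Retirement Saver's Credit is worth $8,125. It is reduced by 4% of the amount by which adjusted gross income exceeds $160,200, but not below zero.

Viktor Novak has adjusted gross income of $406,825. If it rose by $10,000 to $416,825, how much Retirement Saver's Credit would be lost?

At $406,825 — 4% of the $246,625 excess over $160,200 is $9,865 ≥ base, so the credit is $0.
At $416,825 — 4% of the $256,625 excess over $160,200 is $10,265 ≥ base, so the credit is $0.
Lost: $0 − $0 = $0.

$0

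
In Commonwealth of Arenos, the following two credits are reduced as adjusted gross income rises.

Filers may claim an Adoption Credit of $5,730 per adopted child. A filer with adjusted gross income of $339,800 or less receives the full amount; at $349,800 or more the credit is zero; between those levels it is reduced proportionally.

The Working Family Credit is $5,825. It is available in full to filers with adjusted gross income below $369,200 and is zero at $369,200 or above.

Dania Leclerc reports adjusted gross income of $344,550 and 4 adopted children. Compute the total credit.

Adoption Credit: base = 4 × $5,730 = $22,920. $344,550 is $4,750 into a $10,000 phase-out range, leaving 5,250/10,000 of the credit: $22,920 × 5,250/10,000 = $12,033.
Working Family Credit: $344,550 is below the $369,200 cutoff, so the full $5,825 applies.
Total: $12,033 + $5,825 = $17,858.

$17,858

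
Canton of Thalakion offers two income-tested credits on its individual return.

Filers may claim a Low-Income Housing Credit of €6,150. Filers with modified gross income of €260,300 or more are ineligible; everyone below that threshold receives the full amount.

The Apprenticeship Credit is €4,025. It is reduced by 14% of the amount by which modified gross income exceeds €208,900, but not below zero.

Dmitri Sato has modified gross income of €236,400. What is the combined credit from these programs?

Low-Income Housing Credit: €236,400 is below the €260,300 cutoff, so the full €6,150 applies.
Apprenticeship Credit: 14% of the €27,500 excess over €208,900 is €3,850; credit = €4,025 − €3,850 = €175.
Total: €6,150 + €175 = €6,325.

€6,325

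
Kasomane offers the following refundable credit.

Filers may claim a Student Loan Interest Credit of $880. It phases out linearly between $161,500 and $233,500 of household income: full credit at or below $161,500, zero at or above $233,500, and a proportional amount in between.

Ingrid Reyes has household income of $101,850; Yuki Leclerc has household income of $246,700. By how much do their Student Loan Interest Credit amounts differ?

Ingrid ($101,850): Student Loan Interest Credit: $101,850 is at or below the $161,500 threshold, so the full $880 applies.
Yuki ($246,700): Student Loan Interest Credit: $246,700 is at or above $233,500, so the credit is $0.
Difference: |$880 − $0| = $880.

$880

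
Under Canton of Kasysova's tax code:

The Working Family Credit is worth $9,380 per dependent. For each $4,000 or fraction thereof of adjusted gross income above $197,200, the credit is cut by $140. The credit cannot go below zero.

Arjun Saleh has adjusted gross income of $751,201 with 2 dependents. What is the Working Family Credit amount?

$0

Working Family Credit: base = 2 × $9,380 = $18,760. income exceeds $197,200 by $554,001 → 139 increments × $140 = $19,460 ≥ base, so the credit is $0.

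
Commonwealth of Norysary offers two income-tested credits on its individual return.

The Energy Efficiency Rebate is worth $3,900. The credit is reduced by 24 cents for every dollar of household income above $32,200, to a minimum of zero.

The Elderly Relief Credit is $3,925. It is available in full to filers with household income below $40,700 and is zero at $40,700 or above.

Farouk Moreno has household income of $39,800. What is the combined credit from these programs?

Energy Efficiency Rebate: 24% of the $7,600 excess over $32,200 is $1,824; credit = $3,900 − $1,824 = $2,076.
Elderly Relief Credit: $39,800 is below the $40,700 cutoff, so the full $3,925 applies.
Total: $2,076 + $3,925 = $6,001.

$6,001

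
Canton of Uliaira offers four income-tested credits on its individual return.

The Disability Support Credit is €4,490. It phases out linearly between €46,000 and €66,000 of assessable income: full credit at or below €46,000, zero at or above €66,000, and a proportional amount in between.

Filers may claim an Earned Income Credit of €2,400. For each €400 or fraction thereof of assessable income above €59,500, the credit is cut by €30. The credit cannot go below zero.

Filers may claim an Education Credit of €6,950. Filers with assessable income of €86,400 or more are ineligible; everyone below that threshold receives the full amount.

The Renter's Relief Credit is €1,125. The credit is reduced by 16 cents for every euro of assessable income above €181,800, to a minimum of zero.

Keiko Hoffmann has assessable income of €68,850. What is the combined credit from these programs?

Disability Support Credit: €68,850 is at or above €66,000, so the credit is €0.
Earned Income Credit: income exceeds €59,500 by €9,350, which is 24 full-or-partial €400 increments; reduction = 24 × €30 = €720, leaving €1,680.
Education Credit: €68,850 is below the €86,400 cutoff, so the full €6,950 applies.
Renter's Relief Credit: €68,850 is at or below the €181,800 threshold, so the full €1,125 applies.
Total: €0 + €1,680 + €6,950 + €1,125 = €9,755.

€9,755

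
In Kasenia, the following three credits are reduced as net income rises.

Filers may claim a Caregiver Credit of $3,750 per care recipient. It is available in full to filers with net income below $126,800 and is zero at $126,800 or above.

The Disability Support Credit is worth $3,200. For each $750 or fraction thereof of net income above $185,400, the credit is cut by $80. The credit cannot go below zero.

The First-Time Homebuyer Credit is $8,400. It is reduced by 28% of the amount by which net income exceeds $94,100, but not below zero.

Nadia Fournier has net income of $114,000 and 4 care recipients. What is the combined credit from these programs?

$21,028

Caregiver Credit: base = 4 × $3,750 = $15,000. $114,000 is below the $126,800 cutoff, so the full $15,000 applies.
Disability Support Credit: $114,000 is at or below the $185,400 threshold, so the full $3,200 applies.
First-Time Homebuyer Credit: 28% of the $19,900 excess over $94,100 is $5,572; credit = $8,400 − $5,572 = $2,828.
Total: $15,000 + $3,200 + $2,828 = $21,028.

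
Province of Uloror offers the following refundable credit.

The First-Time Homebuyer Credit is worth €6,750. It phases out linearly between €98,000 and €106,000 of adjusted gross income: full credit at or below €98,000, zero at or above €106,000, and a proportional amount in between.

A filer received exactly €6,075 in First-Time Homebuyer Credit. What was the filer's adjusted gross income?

€6,075 is 6,075/6,750 of the full €6,750, so 675/6,750 of the €8,000 range has been used: income = €98,000 + €8,000 × 675/6,750 = €98,800.

€98,800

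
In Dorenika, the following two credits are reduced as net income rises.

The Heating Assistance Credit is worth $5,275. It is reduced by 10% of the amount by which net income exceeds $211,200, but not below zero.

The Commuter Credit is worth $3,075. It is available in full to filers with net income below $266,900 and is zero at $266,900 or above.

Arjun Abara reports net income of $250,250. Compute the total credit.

Heating Assistance Credit: 10% of the $39,050 excess over $211,200 is $3,905; credit = $5,275 − $3,905 = $1,370.
Commuter Credit: $250,250 is below the $266,900 cutoff, so the full $3,075 applies.
Total: $1,370 + $3,075 = $4,445.

$4,445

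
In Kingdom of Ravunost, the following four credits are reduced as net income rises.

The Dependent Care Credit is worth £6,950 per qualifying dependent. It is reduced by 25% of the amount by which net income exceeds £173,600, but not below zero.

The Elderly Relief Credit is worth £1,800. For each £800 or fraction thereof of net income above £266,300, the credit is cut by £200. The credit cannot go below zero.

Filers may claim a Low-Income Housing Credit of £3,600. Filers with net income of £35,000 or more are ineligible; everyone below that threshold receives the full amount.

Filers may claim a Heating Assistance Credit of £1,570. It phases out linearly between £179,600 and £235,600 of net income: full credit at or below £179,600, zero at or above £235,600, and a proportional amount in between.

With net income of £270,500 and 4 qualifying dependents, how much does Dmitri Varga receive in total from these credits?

£4,175

Dependent Care Credit: base = 4 × £6,950 = £27,800. 25% of the £96,900 excess over £173,600 is £24,225; credit = £27,800 − £24,225 = £3,575.
Elderly Relief Credit: income exceeds £266,300 by £4,200, which is 6 full-or-partial £800 increments; reduction = 6 × £200 = £1,200, leaving £600.
Low-Income Housing Credit: £270,500 meets or exceeds the £35,000 cutoff, so the credit is £0.
Heating Assistance Credit: £270,500 is at or above £235,600, so the credit is £0.
Total: £3,575 + £600 + £0 + £0 = £4,175.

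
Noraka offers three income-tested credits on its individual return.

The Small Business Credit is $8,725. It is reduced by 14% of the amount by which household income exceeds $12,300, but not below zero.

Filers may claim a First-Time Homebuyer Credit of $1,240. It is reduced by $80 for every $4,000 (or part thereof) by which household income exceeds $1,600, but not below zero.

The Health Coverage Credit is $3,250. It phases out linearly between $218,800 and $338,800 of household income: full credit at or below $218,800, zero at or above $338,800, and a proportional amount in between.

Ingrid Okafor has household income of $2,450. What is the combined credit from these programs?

$13,135

Small Business Credit: $2,450 is at or below the $12,300 threshold, so the full $8,725 applies.
First-Time Homebuyer Credit: income exceeds $1,600 by $850, which is 1 full-or-partial $4,000 increment; reduction = 1 × $80 = $80, leaving $1,160.
Health Coverage Credit: $2,450 is at or below the $218,800 threshold, so the full $3,250 applies.
Total: $8,725 + $1,160 + $3,250 = $13,135.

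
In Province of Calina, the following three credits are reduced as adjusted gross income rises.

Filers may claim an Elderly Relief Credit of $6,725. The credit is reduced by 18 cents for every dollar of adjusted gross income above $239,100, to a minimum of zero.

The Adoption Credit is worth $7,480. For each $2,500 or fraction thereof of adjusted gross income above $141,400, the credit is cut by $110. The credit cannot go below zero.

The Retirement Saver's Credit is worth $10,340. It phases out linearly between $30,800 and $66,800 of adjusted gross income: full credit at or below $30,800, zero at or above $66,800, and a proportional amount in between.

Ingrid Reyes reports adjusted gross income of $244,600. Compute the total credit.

$8,595

Elderly Relief Credit: 18% of the $5,500 excess over $239,100 is $990; credit = $6,725 − $990 = $5,735.
Adoption Credit: income exceeds $141,400 by $103,200, which is 42 full-or-partial $2,500 increments; reduction = 42 × $110 = $4,620, leaving $2,860.
Retirement Saver's Credit: $244,600 is at or above $66,800, so the credit is $0.
Total: $5,735 + $2,860 + $0 = $8,595.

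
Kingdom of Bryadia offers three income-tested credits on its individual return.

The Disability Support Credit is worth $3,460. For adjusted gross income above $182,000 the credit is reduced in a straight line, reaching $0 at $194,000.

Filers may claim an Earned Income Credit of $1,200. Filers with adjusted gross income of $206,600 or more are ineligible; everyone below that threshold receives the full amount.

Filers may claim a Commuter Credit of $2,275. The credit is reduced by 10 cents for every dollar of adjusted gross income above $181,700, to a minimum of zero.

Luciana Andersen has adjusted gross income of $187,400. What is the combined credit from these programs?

$4,808

Disability Support Credit: $187,400 is $5,400 into a $12,000 phase-out range, leaving 6,600/12,000 of the credit: $3,460 × 6,600/12,000 = $1,903.
Earned Income Credit: $187,400 is below the $206,600 cutoff, so the full $1,200 applies.
Commuter Credit: 10% of the $5,700 excess over $181,700 is $570; credit = $2,275 − $570 = $1,705.
Total: $1,903 + $1,200 + $1,705 = $4,808.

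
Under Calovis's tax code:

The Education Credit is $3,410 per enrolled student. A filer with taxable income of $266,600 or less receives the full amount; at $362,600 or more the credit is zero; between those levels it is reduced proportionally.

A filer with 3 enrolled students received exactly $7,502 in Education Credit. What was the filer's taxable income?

$292,200

Full credit = 3 × $3,410 = $10,230.
$7,502 is 7,502/10,230 of the full $10,230, so 2,728/10,230 of the $96,000 range has been used: income = $266,600 + $96,000 × 2,728/10,230 = $292,200.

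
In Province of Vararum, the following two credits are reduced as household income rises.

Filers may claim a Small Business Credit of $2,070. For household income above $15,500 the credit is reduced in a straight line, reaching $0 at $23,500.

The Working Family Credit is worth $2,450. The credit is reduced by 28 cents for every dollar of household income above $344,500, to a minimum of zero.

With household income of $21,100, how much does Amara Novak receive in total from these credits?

Small Business Credit: $21,100 is $5,600 into a $8,000 phase-out range, leaving 2,400/8,000 of the credit: $2,070 × 2,400/8,000 = $621.
Working Family Credit: $21,100 is at or below the $344,500 threshold, so the full $2,450 applies.
Total: $621 + $2,450 = $3,071.

$3,071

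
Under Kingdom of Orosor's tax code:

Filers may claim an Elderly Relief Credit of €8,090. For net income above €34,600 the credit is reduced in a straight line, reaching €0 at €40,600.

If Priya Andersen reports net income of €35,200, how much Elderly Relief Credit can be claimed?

€7,281

Elderly Relief Credit: €35,200 is €600 into a €6,000 phase-out range, leaving 5,400/6,000 of the credit: €8,090 × 5,400/6,000 = €7,281.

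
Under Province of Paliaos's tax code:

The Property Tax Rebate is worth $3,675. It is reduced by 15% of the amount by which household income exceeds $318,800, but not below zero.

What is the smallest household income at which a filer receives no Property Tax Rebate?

The credit falls by 15% of each dollar above $318,800, so it reaches zero when the excess is $3,675 / 15% = $24,500: income = $318,800 + $24,500 = $343,300.

$343,300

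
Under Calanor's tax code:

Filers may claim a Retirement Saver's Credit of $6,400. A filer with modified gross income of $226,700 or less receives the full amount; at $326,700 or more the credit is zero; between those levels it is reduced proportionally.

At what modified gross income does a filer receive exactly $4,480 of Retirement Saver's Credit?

$4,480 is 4,480/6,400 of the full $6,400, so 1,920/6,400 of the $100,000 range has been used: income = $226,700 + $100,000 × 1,920/6,400 = $256,700.

$256,700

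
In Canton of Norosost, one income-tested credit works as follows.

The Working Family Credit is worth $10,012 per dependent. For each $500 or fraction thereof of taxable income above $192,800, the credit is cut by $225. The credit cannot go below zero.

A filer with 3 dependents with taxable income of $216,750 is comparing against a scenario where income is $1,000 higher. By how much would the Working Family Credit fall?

$450

At $216,750 — base = 3 × $10,012 = $30,036. income exceeds $192,800 by $23,950, which is 48 full-or-partial $500 increments; reduction = 48 × $225 = $10,800, leaving $19,236.
At $217,750 — base = 3 × $10,012 = $30,036. income exceeds $192,800 by $24,950, which is 50 full-or-partial $500 increments; reduction = 50 × $225 = $11,250, leaving $18,786.
Lost: $19,236 − $18,786 = $450.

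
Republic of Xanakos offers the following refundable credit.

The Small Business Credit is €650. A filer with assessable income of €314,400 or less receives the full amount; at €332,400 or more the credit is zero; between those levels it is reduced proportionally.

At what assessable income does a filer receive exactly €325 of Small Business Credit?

€323,400

€325 is 325/650 of the full €650, so 325/650 of the €18,000 range has been used: income = €314,400 + €18,000 × 325/650 = €323,400.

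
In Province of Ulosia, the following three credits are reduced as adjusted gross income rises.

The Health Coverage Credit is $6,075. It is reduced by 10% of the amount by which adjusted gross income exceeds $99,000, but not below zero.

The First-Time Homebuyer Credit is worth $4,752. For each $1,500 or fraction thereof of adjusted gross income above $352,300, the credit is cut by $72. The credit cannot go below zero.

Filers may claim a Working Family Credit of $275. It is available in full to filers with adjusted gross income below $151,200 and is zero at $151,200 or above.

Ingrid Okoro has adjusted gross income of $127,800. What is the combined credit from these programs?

$8,222

Health Coverage Credit: 10% of the $28,800 excess over $99,000 is $2,880; credit = $6,075 − $2,880 = $3,195.
First-Time Homebuyer Credit: $127,800 is at or below the $352,300 threshold, so the full $4,752 applies.
Working Family Credit: $127,800 is below the $151,200 cutoff, so the full $275 applies.
Total: $3,195 + $4,752 + $275 = $8,222.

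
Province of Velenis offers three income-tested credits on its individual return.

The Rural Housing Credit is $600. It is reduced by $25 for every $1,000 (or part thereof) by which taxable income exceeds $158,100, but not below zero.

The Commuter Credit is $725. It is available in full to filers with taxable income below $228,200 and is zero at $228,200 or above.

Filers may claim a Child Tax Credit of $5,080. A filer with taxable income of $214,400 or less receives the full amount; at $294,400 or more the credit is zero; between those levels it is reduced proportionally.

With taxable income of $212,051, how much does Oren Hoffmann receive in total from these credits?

Rural Housing Credit: income exceeds $158,100 by $53,951 → 54 increments × $25 = $1,350 ≥ base, so the credit is $0.
Commuter Credit: $212,051 is below the $228,200 cutoff, so the full $725 applies.
Child Tax Credit: $212,051 is at or below the $214,400 threshold, so the full $5,080 applies.
Total: $0 + $725 + $5,080 = $5,805.

$5,805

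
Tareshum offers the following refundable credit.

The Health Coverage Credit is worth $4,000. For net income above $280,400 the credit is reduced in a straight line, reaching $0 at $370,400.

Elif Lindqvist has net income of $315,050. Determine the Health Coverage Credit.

Health Coverage Credit: $315,050 is $34,650 into a $90,000 phase-out range, leaving 55,350/90,000 of the credit: $4,000 × 55,350/90,000 = $2,460.

$2,460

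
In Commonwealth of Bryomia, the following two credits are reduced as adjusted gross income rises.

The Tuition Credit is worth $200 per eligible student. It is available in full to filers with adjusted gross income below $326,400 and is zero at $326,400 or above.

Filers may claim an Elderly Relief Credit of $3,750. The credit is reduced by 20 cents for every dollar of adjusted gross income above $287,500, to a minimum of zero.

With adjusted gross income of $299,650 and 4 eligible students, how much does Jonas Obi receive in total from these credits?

Tuition Credit: base = 4 × $200 = $800. $299,650 is below the $326,400 cutoff, so the full $800 applies.
Elderly Relief Credit: 20% of the $12,150 excess over $287,500 is $2,430; credit = $3,750 − $2,430 = $1,320.
Total: $800 + $1,320 = $2,120.

$2,120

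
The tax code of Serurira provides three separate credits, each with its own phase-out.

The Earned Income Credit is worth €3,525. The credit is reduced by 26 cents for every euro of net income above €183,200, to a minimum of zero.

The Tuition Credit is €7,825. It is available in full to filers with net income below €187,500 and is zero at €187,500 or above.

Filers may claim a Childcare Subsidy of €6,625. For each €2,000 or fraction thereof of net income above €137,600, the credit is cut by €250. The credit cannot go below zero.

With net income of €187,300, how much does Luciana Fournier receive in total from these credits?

€10,659

Earned Income Credit: 26% of the €4,100 excess over €183,200 is €1,066; credit = €3,525 − €1,066 = €2,459.
Tuition Credit: €187,300 is below the €187,500 cutoff, so the full €7,825 applies.
Childcare Subsidy: income exceeds €137,600 by €49,700, which is 25 full-or-partial €2,000 increments; reduction = 25 × €250 = €6,250, leaving €375.
Total: €2,459 + €7,825 + €375 = €10,659.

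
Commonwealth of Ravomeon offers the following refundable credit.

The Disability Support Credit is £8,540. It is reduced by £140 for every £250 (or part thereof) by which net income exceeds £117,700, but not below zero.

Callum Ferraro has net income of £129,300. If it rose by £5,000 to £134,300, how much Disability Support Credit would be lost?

At £129,300 — income exceeds £117,700 by £11,600, which is 47 full-or-partial £250 increments; reduction = 47 × £140 = £6,580, leaving £1,960.
At £134,300 — income exceeds £117,700 by £16,600 → 67 increments × £140 = £9,380 ≥ base, so the credit is £0.
Lost: £1,960 − £0 = £1,960.

£1,960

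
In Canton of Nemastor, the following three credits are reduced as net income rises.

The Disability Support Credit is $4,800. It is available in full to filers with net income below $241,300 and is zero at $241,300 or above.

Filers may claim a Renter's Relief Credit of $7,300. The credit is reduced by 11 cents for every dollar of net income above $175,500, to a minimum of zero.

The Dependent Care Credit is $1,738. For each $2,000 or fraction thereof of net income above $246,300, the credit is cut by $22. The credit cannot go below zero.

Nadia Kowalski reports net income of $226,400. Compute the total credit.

Disability Support Credit: $226,400 is below the $241,300 cutoff, so the full $4,800 applies.
Renter's Relief Credit: 11% of the $50,900 excess over $175,500 is $5,599; credit = $7,300 − $5,599 = $1,701.
Dependent Care Credit: $226,400 is at or below the $246,300 threshold, so the full $1,738 applies.
Total: $4,800 + $1,701 + $1,738 = $8,239.

$8,239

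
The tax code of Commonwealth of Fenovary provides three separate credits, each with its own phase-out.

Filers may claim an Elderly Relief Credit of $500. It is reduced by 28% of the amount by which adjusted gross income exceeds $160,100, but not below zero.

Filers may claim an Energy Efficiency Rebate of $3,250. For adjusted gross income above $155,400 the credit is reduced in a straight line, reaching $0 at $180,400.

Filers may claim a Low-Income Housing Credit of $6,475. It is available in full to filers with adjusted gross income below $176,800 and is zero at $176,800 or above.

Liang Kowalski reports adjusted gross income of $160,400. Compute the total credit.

Elderly Relief Credit: 28% of the $300 excess over $160,100 is $84; credit = $500 − $84 = $416.
Energy Efficiency Rebate: $160,400 is $5,000 into a $25,000 phase-out range, leaving 20,000/25,000 of the credit: $3,250 × 20,000/25,000 = $2,600.
Low-Income Housing Credit: $160,400 is below the $176,800 cutoff, so the full $6,475 applies.
Total: $416 + $2,600 + $6,475 = $9,491.

$9,491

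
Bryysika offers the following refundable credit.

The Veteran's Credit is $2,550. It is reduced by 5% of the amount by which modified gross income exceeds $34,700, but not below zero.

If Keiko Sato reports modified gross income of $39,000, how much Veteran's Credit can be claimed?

$2,335

Veteran's Credit: 5% of the $4,300 excess over $34,700 is $215; credit = $2,550 − $215 = $2,335.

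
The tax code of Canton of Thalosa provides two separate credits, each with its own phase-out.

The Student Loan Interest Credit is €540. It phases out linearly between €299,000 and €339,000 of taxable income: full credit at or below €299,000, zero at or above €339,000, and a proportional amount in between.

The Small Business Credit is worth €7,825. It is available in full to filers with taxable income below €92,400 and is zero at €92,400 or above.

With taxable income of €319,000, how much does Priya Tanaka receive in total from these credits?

€270

Student Loan Interest Credit: €319,000 is €20,000 into a €40,000 phase-out range, leaving 20,000/40,000 of the credit: €540 × 20,000/40,000 = €270.
Small Business Credit: €319,000 meets or exceeds the €92,400 cutoff, so the credit is €0.
Total: €270 + €0 = €270.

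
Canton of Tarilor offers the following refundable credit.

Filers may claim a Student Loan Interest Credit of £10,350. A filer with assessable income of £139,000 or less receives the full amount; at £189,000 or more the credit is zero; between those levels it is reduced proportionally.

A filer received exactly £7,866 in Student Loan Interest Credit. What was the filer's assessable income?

£7,866 is 7,866/10,350 of the full £10,350, so 2,484/10,350 of the £50,000 range has been used: income = £139,000 + £50,000 × 2,484/10,350 = £151,000.

£151,000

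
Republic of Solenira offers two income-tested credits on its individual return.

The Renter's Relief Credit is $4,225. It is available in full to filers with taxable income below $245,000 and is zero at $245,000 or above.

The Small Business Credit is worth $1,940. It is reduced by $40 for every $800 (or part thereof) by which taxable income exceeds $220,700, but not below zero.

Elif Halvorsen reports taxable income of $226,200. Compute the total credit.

$5,885

Renter's Relief Credit: $226,200 is below the $245,000 cutoff, so the full $4,225 applies.
Small Business Credit: income exceeds $220,700 by $5,500, which is 7 full-or-partial $800 increments; reduction = 7 × $40 = $280, leaving $1,660.
Total: $4,225 + $1,660 = $5,885.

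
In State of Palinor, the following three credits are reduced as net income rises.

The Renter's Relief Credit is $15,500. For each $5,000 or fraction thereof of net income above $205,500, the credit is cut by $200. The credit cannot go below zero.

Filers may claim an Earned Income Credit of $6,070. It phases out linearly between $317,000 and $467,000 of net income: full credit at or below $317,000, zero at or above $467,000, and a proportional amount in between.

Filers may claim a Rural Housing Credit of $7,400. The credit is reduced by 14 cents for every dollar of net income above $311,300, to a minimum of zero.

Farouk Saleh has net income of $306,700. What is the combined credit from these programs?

Renter's Relief Credit: income exceeds $205,500 by $101,200, which is 21 full-or-partial $5,000 increments; reduction = 21 × $200 = $4,200, leaving $11,300.
Earned Income Credit: $306,700 is at or below the $317,000 threshold, so the full $6,070 applies.
Rural Housing Credit: $306,700 is at or below the $311,300 threshold, so the full $7,400 applies.
Total: $11,300 + $6,070 + $7,400 = $24,770.

$24,770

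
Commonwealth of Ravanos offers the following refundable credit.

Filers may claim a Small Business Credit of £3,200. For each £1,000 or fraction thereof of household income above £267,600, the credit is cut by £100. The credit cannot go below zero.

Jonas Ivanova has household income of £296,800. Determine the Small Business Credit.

Small Business Credit: income exceeds £267,600 by £29,200, which is 30 full-or-partial £1,000 increments; reduction = 30 × £100 = £3,000, leaving £200.

£200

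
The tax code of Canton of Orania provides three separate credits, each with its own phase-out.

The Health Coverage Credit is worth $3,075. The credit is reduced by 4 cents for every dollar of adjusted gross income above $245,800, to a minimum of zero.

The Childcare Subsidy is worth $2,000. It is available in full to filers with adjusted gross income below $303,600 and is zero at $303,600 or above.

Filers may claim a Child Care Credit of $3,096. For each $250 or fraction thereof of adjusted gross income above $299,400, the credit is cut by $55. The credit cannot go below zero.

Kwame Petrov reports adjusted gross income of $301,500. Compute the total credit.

$5,448

Health Coverage Credit: 4% of the $55,700 excess over $245,800 is $2,228; credit = $3,075 − $2,228 = $847.
Childcare Subsidy: $301,500 is below the $303,600 cutoff, so the full $2,000 applies.
Child Care Credit: income exceeds $299,400 by $2,100, which is 9 full-or-partial $250 increments; reduction = 9 × $55 = $495, leaving $2,601.
Total: $847 + $2,000 + $2,601 = $5,448.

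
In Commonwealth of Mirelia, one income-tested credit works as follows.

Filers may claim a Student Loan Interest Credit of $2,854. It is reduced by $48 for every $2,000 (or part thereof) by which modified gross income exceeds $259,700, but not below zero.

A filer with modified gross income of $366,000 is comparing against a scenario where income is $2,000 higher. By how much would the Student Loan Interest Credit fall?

$48

At $366,000 — income exceeds $259,700 by $106,300, which is 54 full-or-partial $2,000 increments; reduction = 54 × $48 = $2,592, leaving $262.
At $368,000 — income exceeds $259,700 by $108,300, which is 55 full-or-partial $2,000 increments; reduction = 55 × $48 = $2,640, leaving $214.
Lost: $262 − $214 = $48.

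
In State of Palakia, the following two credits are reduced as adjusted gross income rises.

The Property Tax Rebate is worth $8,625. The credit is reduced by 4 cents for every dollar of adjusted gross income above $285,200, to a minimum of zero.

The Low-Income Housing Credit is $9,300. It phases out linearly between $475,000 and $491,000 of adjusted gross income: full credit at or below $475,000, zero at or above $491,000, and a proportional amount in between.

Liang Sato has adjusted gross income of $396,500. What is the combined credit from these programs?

Property Tax Rebate: 4% of the $111,300 excess over $285,200 is $4,452; credit = $8,625 − $4,452 = $4,173.
Low-Income Housing Credit: $396,500 is at or below the $475,000 threshold, so the full $9,300 applies.
Total: $4,173 + $9,300 = $13,473.

$13,473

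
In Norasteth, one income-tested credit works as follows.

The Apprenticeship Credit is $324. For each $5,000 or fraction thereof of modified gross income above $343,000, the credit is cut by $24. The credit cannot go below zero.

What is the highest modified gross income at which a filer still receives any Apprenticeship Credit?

$408,000

After 13 increments the reduction is 13 × $24 = $312, leaving $12; one more increment wipes it out. Increment 13 ends at excess 13 × $5,000 = $65,000, so the highest qualifying income is $343,000 + $65,000 = $408,000.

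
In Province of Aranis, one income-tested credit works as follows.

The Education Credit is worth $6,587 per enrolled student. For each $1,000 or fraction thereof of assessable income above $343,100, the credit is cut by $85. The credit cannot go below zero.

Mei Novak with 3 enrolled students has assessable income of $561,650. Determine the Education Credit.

Education Credit: base = 3 × $6,587 = $19,761. income exceeds $343,100 by $218,550, which is 219 full-or-partial $1,000 increments; reduction = 219 × $85 = $18,615, leaving $1,146.

$1,146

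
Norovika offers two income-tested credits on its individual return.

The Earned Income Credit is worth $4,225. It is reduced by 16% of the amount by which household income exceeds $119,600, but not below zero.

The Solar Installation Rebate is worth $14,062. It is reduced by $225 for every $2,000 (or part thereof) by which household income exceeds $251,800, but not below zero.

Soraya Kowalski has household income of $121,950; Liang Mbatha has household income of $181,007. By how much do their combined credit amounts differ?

Soraya ($121,950): Earned Income Credit: 16% of the $2,350 excess over $119,600 is $376; credit = $4,225 − $376 = $3,849. Solar Installation Rebate: $121,950 is at or below the $251,800 threshold, so the full $14,062 applies. total $3,849 + $14,062 = $17,911
Liang ($181,007): Earned Income Credit: 16% of the $61,407 excess over $119,600 is $9,825.12 ≥ base, so the credit is $0. Solar Installation Rebate: $181,007 is at or below the $251,800 threshold, so the full $14,062 applies. total $0 + $14,062 = $14,062
Difference: |$17,911 − $14,062| = $3,849.

$3,849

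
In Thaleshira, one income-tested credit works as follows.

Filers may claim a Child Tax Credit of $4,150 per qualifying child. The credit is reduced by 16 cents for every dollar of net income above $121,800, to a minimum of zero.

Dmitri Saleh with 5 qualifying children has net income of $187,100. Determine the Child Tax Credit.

Child Tax Credit: base = 5 × $4,150 = $20,750. 16% of the $65,300 excess over $121,800 is $10,448; credit = $20,750 − $10,448 = $10,302.

$10,302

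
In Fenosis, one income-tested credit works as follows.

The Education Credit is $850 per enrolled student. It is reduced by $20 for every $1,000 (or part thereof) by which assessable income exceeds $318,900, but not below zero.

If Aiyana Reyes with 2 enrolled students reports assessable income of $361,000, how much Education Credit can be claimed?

Education Credit: base = 2 × $850 = $1,700. income exceeds $318,900 by $42,100, which is 43 full-or-partial $1,000 increments; reduction = 43 × $20 = $860, leaving $840.

$840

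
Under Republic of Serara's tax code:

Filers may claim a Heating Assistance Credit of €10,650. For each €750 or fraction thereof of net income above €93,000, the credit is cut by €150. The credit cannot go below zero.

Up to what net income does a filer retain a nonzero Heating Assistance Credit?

After 70 increments the reduction is 70 × €150 = €10,500, leaving €150; one more increment wipes it out. Increment 70 ends at excess 70 × €750 = €52,500, so the highest qualifying income is €93,000 + €52,500 = €145,500.

€145,500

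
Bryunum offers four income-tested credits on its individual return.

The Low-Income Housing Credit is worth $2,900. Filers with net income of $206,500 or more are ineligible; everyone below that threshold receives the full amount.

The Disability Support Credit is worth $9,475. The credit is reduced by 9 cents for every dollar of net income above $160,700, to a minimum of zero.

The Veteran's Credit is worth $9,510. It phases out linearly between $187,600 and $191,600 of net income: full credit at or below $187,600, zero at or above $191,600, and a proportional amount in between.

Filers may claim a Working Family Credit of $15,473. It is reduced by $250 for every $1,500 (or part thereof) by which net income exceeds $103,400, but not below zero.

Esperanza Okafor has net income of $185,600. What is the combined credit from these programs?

Low-Income Housing Credit: $185,600 is below the $206,500 cutoff, so the full $2,900 applies.
Disability Support Credit: 9% of the $24,900 excess over $160,700 is $2,241; credit = $9,475 − $2,241 = $7,234.
Veteran's Credit: $185,600 is at or below the $187,600 threshold, so the full $9,510 applies.
Working Family Credit: income exceeds $103,400 by $82,200, which is 55 full-or-partial $1,500 increments; reduction = 55 × $250 = $13,750, leaving $1,723.
Total: $2,900 + $7,234 + $9,510 + $1,723 = $21,367.

$21,367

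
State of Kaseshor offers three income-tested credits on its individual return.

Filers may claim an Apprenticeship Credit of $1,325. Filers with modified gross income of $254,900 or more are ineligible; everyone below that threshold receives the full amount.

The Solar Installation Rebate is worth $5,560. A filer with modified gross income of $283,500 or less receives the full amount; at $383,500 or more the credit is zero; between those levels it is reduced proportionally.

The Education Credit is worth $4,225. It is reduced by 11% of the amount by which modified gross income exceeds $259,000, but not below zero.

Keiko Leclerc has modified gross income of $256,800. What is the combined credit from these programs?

$9,785

Apprenticeship Credit: $256,800 meets or exceeds the $254,900 cutoff, so the credit is $0.
Solar Installation Rebate: $256,800 is at or below the $283,500 threshold, so the full $5,560 applies.
Education Credit: $256,800 is at or below the $259,000 threshold, so the full $4,225 applies.
Total: $0 + $5,560 + $4,225 = $9,785.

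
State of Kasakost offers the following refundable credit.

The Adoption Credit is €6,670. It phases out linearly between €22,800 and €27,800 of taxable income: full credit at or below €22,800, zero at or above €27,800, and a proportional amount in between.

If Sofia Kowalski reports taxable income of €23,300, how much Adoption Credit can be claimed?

€6,003

Adoption Credit: €23,300 is €500 into a €5,000 phase-out range, leaving 4,500/5,000 of the credit: €6,670 × 4,500/5,000 = €6,003.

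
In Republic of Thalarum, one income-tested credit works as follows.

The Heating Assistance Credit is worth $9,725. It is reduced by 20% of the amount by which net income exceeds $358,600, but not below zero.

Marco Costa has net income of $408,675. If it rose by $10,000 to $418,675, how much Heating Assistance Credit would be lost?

At $408,675 — 20% of the $50,075 excess over $358,600 is $10,015 ≥ base, so the credit is $0.
At $418,675 — 20% of the $60,075 excess over $358,600 is $12,015 ≥ base, so the credit is $0.
Lost: $0 − $0 = $0.

$0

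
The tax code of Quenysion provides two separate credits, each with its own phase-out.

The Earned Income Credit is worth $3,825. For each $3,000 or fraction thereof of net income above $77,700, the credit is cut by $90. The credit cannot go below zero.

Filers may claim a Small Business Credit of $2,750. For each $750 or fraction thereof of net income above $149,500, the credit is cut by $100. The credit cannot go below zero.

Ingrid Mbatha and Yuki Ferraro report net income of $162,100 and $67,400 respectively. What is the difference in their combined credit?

Ingrid ($162,100): Earned Income Credit: income exceeds $77,700 by $84,400, which is 29 full-or-partial $3,000 increments; reduction = 29 × $90 = $2,610, leaving $1,215. Small Business Credit: income exceeds $149,500 by $12,600, which is 17 full-or-partial $750 increments; reduction = 17 × $100 = $1,700, leaving $1,050. total $1,215 + $1,050 = $2,265
Yuki ($67,400): Earned Income Credit: $67,400 is at or below the $77,700 threshold, so the full $3,825 applies. Small Business Credit: $67,400 is at or below the $149,500 threshold, so the full $2,750 applies. total $3,825 + $2,750 = $6,575
Difference: |$2,265 − $6,575| = $4,310.

$4,310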